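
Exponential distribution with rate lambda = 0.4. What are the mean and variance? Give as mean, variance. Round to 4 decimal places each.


mean = 1/lam, var = 1/lam^2
mean = 1 / 0.4 = 2.5
lam^2 = 0.4^2 = 0.16
var = 1 / 0.16 = 6.25

2.5000, 6.2500


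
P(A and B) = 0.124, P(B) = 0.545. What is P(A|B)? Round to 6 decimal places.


P(A|B) = P(A and B) / P(B) = 0.124 / 0.545 = 124/545 ≈ 0.22752294

0.227523


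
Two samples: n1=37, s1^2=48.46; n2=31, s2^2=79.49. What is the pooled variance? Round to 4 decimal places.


sp^2 = ((n1-1)*s1^2 + (n2-1)*s2^2)/(n1+n2-2)
(n1-1)*s1^2 = 36 * 48.46 = 1744.56
(n2-1)*s2^2 = 30 * 79.49 = 2384.7
numerator = 1744.56 + 2384.7 = 4129.26
n1+n2-2 = 66
sp^2 = 4129.26 / 66 = 68821/1100 ≈ 62.564545

62.5645


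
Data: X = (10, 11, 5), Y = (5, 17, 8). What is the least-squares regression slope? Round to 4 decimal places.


b = sum((xi-xbar)(yi-ybar)) / sum((xi-xbar)^2)
n = 3, xbar = 26/3 ≈ 8.666667, ybar = 30/3 = 10
Sxy = sum((xi-xbar)(yi-ybar)) = 17
Sxx = sum((xi-xbar)^2) = 62/3 ≈ 20.666667
b = Sxy / Sxx = 51/62 ≈ 0.822581

0.8226


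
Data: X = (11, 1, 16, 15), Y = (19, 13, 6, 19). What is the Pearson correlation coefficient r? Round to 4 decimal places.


r = sum((xi-xbar)(yi-ybar)) / sqrt(sum((xi-xbar)^2) * sum((yi-ybar)^2))
n = 4, xbar = 43/4 = 10.75, ybar = 57/4 = 14.25
Sxy = sum((xi-xbar)(yi-ybar)) = -9.75
Sxx = sum((xi-xbar)^2) = 140.75
Syy = sum((yi-ybar)^2) = 114.75
sqrt(Sxx*Syy) ≈ 127.086831
r = Sxy / sqrt(Sxx*Syy) = -9.75 / 127.086831 ≈ -0.076719

-0.0767


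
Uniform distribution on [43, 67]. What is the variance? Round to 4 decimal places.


Var = (b-a)^2 / 12
(b-a)^2 = (67 - 43)^2 = 576
Var = 576/12 = 48

48.0000


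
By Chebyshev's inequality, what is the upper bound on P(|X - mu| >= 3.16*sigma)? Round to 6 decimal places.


P <= 1/k^2
k^2 = 3.16^2 = 9.9856
1/k^2 = 1 / 9.9856 = 625/6241 ≈ 0.10014421

0.100144


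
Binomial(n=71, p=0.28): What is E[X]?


E[X] = n*p = 71 * 0.28 = 19.88

19.88


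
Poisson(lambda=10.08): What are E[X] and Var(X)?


E[X] = Var(X) = lambda = 10.08

10.08, 10.08


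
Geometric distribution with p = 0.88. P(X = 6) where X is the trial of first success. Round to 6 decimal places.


P = (1-p)^(k-1) * p
(1-p)^(k-1) = 0.12^5 = 0.0000248832
P = 0.0000248832 * 0.88 ≈ 0.00002189722

0.000022


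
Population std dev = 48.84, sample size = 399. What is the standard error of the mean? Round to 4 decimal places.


SE = sigma / sqrt(n)
sqrt(399) ≈ 19.974984
SE = 48.84 / 19.974984 ≈ 2.445058

2.4451


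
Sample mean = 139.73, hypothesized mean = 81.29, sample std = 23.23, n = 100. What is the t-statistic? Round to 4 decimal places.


t = (xbar - mu0) / (s/sqrt(n))
xbar - mu0 = 139.73 - 81.29 = 58.44
sqrt(100) = 10
s/sqrt(n) = 23.23 / 10 = 2.323
t = 58.44 / 2.323 = 58440/2323 ≈ 25.157124

25.1571


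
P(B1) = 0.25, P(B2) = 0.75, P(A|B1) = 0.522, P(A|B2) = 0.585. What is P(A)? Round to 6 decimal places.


P(A) = P(A|B1)*P(B1) + P(A|B2)*P(B2)
P(A|B1)*P(B1) = 0.522 * 0.25 = 0.1305
P(A|B2)*P(B2) = 0.585 * 0.75 = 0.43875
P(A) = 0.1305 + 0.43875 = 0.56925

0.569250


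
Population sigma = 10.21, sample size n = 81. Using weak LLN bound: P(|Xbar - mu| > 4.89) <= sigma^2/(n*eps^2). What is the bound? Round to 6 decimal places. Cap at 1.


bound = min(1, sigma^2/(n*eps^2))
sigma^2 = 10.21^2 = 104.2441
n*eps^2 = 81 * 4.89^2 = 81 * 23.9121 = 1936.8801
sigma^2/(n*eps^2) = 104.2441 / 1936.8801 ≈ 0.05382063

0.053821


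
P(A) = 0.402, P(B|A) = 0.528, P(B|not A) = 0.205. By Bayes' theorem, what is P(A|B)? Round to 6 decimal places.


P(A|B) = P(B|A)*P(A) / P(B), P(B) = P(B|A)*P(A) + P(B|not A)*P(not A)
P(B|A)*P(A) = 0.528 * 0.402 = 0.212256
P(B|not A)*P(not A) = 0.205 * 0.598 = 0.12259
P(B) = 0.212256 + 0.12259 = 0.334846
P(A|B) = 0.212256 / 0.334846 ≈ 0.63389140

0.633891


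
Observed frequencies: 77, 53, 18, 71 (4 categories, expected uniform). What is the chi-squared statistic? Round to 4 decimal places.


chi2 = sum((O-E)^2/E), E = total/4
total = 219, E = 219/4 = 54.75
(77 - 54.75)^2 / 54.75 = 495.0625 / 54.75 = 7921/876 ≈ 9.042237
(53 - 54.75)^2 / 54.75 = 3.0625 / 54.75 = 49/876 ≈ 0.055936
(18 - 54.75)^2 / 54.75 = 1350.5625 / 54.75 = 7203/292 ≈ 24.667808
(71 - 54.75)^2 / 54.75 = 264.0625 / 54.75 = 4225/876 ≈ 4.823059
chi2 = 2817/73 ≈ 38.589041

38.5890


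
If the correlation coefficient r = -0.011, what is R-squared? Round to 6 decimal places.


R^2 = r^2 = (-0.011)^2 = 0.000121

0.000121


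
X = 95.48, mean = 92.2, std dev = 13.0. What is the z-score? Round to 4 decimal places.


z = (X - mu) / sigma
X - mu = 95.48 - 92.2 = 3.28
z = 3.28 / 13.0 = 82/325 ≈ 0.252308

0.2523


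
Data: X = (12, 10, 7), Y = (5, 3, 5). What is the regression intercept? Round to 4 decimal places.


a = ybar - b*xbar, where b = sum((xi-xbar)(yi-ybar)) / sum((xi-xbar)^2)
n = 3, xbar = 29/3 ≈ 9.666667, ybar = 13/3 ≈ 4.333333
Sxy = sum((xi-xbar)(yi-ybar)) = -2/3 ≈ -0.666667
Sxx = sum((xi-xbar)^2) = 38/3 ≈ 12.666667
b = Sxy / Sxx = -1/19 ≈ -0.052632
a = 4.333333 - (-0.052632) * 9.666667 = 92/19 ≈ 4.842105

4.8421


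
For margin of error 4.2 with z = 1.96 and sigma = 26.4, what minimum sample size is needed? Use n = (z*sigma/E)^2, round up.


z*sigma/E = 1.96 * 26.4 / 4.2 = 12.32
(z*sigma/E)^2 = 151.7824
round up: n = 152

152


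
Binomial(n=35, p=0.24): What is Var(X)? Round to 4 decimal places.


Var = n*p*(1-p) = 35 * 0.24 * 0.76 = 6.384

6.3840


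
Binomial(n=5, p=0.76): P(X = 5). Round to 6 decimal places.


P = C(n,k) * p^k * (1-p)^(n-k)
C(5,5) = 1
p^k = 0.76^5 ≈ 0.2535525
(1-p)^(n-k) = 0.24^0 = 1
P = 1 * 0.2535525 * 1 ≈ 0.253553

0.253553


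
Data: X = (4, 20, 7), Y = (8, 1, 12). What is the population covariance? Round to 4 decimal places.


Cov = (1/n)*sum((xi-xbar)(yi-ybar))
n = 3, xbar = 31/3 ≈ 10.333333, ybar = 21/3 = 7
sum((xi-xbar)(yi-ybar)) = -81
Cov = -81 / 3 = -27

-27.0000


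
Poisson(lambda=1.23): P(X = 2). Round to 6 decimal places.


P = e^(-lam) * lam^k / k!
e^(-1.23) ≈ 0.2922926
lam^k = 1.23^2 = 1.5129
k! = 2! = 2
P = 0.2922926 * 1.5129 / 2 ≈ 0.221105

0.221105


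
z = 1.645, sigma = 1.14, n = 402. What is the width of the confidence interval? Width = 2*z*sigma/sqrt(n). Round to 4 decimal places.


width = 2*z*sigma/sqrt(n)
2*z*sigma = 2 * 1.645 * 1.14 = 3.7506
sqrt(402) ≈ 20.049938
width = 3.7506 / 20.049938 ≈ 0.187063

0.1871


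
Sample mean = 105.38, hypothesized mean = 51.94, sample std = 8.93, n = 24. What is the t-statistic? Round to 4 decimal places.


t = (xbar - mu0) / (s/sqrt(n))
xbar - mu0 = 105.38 - 51.94 = 53.44
sqrt(24) ≈ 4.89897949
s/sqrt(n) = 8.93 / 4.89897949 ≈ 1.82282862
t = 53.44 / 1.82282862 ≈ 29.317073

29.3171


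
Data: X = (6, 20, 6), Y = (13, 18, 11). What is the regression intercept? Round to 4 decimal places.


a = ybar - b*xbar, where b = sum((xi-xbar)(yi-ybar)) / sum((xi-xbar)^2)
n = 3, xbar = 32/3 ≈ 10.666667, ybar = 42/3 = 14
Sxy = sum((xi-xbar)(yi-ybar)) = 56
Sxx = sum((xi-xbar)^2) = 392/3 ≈ 130.666667
b = Sxy / Sxx = 3/7 ≈ 0.428571
a = 14 - 0.428571 * 10.666667 = 66/7 ≈ 9.428571

9.4286


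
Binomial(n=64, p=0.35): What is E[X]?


E[X] = n*p = 64 * 0.35 = 22.4

22.4


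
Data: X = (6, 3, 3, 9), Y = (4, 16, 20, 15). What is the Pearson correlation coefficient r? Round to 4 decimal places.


r = sum((xi-xbar)(yi-ybar)) / sqrt(sum((xi-xbar)^2) * sum((yi-ybar)^2))
n = 4, xbar = 21/4 = 5.25, ybar = 55/4 = 13.75
Sxy = sum((xi-xbar)(yi-ybar)) = -21.75
Sxx = sum((xi-xbar)^2) = 24.75
Syy = sum((yi-ybar)^2) = 140.75
sqrt(Sxx*Syy) ≈ 59.021712
r = Sxy / sqrt(Sxx*Syy) = -21.75 / 59.021712 ≈ -0.368508

-0.3685


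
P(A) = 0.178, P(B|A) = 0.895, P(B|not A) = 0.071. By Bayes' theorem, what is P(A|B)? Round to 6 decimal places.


P(A|B) = P(B|A)*P(A) / P(B), P(B) = P(B|A)*P(A) + P(B|not A)*P(not A)
P(B|A)*P(A) = 0.895 * 0.178 = 0.15931
P(B|not A)*P(not A) = 0.071 * 0.822 = 0.058362
P(B) = 0.15931 + 0.058362 = 0.217672
P(A|B) = 0.15931 / 0.217672 ≈ 0.73188100

0.731881


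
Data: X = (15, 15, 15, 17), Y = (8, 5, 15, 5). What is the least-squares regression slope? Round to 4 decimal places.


b = sum((xi-xbar)(yi-ybar)) / sum((xi-xbar)^2)
n = 4, xbar = 62/4 = 15.5, ybar = 33/4 = 8.25
Sxy = sum((xi-xbar)(yi-ybar)) = -6.5
Sxx = sum((xi-xbar)^2) = 3
b = Sxy / Sxx = -13/6 ≈ -2.166667

-2.1667


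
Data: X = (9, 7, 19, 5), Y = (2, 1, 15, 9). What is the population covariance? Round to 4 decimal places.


Cov = (1/n)*sum((xi-xbar)(yi-ybar))
n = 4, xbar = 40/4 = 10, ybar = 27/4 = 6.75
sum((xi-xbar)(yi-ybar)) = 85
Cov = 85 / 4 = 21.25

21.2500


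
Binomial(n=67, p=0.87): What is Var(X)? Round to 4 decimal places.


Var = n*p*(1-p) = 67 * 0.87 * 0.13 = 7.5777

7.5777


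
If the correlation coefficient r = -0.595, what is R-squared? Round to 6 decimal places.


R^2 = r^2 = (-0.595)^2 = 0.354025

0.354025


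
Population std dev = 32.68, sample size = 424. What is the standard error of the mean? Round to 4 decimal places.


SE = sigma / sqrt(n)
sqrt(424) ≈ 20.591260
SE = 32.68 / 20.591260 ≈ 1.587081

1.5871


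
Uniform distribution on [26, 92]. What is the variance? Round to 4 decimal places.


Var = (b-a)^2 / 12
(b-a)^2 = (92 - 26)^2 = 4356
Var = 4356/12 = 363

363.0000


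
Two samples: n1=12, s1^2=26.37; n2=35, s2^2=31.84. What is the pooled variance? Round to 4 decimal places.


sp^2 = ((n1-1)*s1^2 + (n2-1)*s2^2)/(n1+n2-2)
(n1-1)*s1^2 = 11 * 26.37 = 290.07
(n2-1)*s2^2 = 34 * 31.84 = 1082.56
numerator = 290.07 + 1082.56 = 1372.63
n1+n2-2 = 45
sp^2 = 1372.63 / 45 = 137263/4500 ≈ 30.502889

30.5029


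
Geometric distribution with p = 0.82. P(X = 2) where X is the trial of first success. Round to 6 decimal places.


P = (1-p)^(k-1) * p
(1-p)^(k-1) = 0.18^1 = 0.18
P = 0.18 * 0.82 = 0.1476

0.147600


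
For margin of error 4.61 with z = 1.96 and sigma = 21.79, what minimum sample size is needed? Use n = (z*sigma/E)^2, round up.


z*sigma/E = 1.96 * 21.79 / 4.61 ≈ 9.264295
(z*sigma/E)^2 ≈ 85.827162
round up: n = 86

86


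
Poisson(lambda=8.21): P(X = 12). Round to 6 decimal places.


P = e^(-lam) * lam^k / k!
e^(-8.21) ≈ 0.0002719207
lam^k = 8.21^12 ≈ 93781653446.397702
k! = 12! = 479001600
P = 0.0002719207 * 93781653446.397702 / 479001600 ≈ 0.053238

0.053238


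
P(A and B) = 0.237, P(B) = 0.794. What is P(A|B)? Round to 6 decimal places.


P(A|B) = P(A and B) / P(B) = 0.237 / 0.794 = 237/794 ≈ 0.29848866

0.298489


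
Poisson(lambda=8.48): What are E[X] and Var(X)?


E[X] = Var(X) = lambda = 8.48

8.48, 8.48


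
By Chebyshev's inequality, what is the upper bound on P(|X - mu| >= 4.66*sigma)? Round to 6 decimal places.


P <= 1/k^2
k^2 = 4.66^2 = 21.7156
1/k^2 = 1 / 21.7156 ≈ 0.04604984

0.046050


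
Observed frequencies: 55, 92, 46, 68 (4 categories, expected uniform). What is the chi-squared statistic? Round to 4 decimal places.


chi2 = sum((O-E)^2/E), E = total/4
total = 261, E = 261/4 = 65.25
(55 - 65.25)^2 / 65.25 = 105.0625 / 65.25 = 1681/1044 ≈ 1.610153
(92 - 65.25)^2 / 65.25 = 715.5625 / 65.25 = 11449/1044 ≈ 10.966475
(46 - 65.25)^2 / 65.25 = 370.5625 / 65.25 = 5929/1044 ≈ 5.679119
(68 - 65.25)^2 / 65.25 = 7.5625 / 65.25 = 121/1044 ≈ 0.115900
chi2 = 4795/261 ≈ 18.371648

18.3716


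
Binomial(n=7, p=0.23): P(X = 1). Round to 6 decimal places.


P = C(n,k) * p^k * (1-p)^(n-k)
C(7,1) = 7
p^k = 0.23^1 = 0.23
(1-p)^(n-k) = 0.77^6 ≈ 0.2084224
P = 7 * 0.23 * 0.2084224 ≈ 0.335560

0.335560


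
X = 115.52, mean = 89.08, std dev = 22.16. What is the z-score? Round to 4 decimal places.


z = (X - mu) / sigma
X - mu = 115.52 - 89.08 = 26.44
z = 26.44 / 22.16 = 661/554 ≈ 1.193141

1.1931


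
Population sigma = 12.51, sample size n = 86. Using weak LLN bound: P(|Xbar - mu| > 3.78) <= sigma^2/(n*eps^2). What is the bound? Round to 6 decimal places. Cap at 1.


bound = min(1, sigma^2/(n*eps^2))
sigma^2 = 12.51^2 = 156.5001
n*eps^2 = 86 * 3.78^2 = 86 * 14.2884 = 1228.8024
sigma^2/(n*eps^2) = 156.5001 / 1228.8024 ≈ 0.12735986

0.127360


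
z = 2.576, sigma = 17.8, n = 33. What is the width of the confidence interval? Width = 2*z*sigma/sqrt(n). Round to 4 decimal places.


width = 2*z*sigma/sqrt(n)
2*z*sigma = 2 * 2.576 * 17.8 = 91.7056
sqrt(33) ≈ 5.744563
width = 91.7056 / 5.744563 ≈ 15.963896

15.9639


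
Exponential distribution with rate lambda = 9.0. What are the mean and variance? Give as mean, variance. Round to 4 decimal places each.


mean = 1/lam, var = 1/lam^2
mean = 1 / 9.0 = 1/9 ≈ 0.111111
lam^2 = 9.0^2 = 81
var = 1 / 81 = 1/81 ≈ 0.012346

0.1111, 0.0123


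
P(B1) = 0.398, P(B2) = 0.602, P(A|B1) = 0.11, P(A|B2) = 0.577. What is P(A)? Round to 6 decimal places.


P(A) = P(A|B1)*P(B1) + P(A|B2)*P(B2)
P(A|B1)*P(B1) = 0.11 * 0.398 = 0.04378
P(A|B2)*P(B2) = 0.577 * 0.602 = 0.347354
P(A) = 0.04378 + 0.347354 = 0.391134

0.391134


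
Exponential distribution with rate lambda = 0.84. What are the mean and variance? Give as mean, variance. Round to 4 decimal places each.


mean = 1/lam, var = 1/lam^2
mean = 1 / 0.84 = 25/21 ≈ 1.190476
lam^2 = 0.84^2 = 0.7056
var = 1 / 0.7056 = 625/441 ≈ 1.417234

1.1905, 1.4172


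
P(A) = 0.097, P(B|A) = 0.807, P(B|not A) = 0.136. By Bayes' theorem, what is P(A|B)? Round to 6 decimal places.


P(A|B) = P(B|A)*P(A) / P(B), P(B) = P(B|A)*P(A) + P(B|not A)*P(not A)
P(B|A)*P(A) = 0.807 * 0.097 = 0.078279
P(B|not A)*P(not A) = 0.136 * 0.903 = 0.122808
P(B) = 0.078279 + 0.122808 = 0.201087
P(A|B) = 0.078279 / 0.201087 ≈ 0.38927927

0.389279


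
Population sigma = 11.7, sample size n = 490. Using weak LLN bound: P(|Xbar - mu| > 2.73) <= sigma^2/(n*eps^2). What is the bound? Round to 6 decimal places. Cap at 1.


bound = min(1, sigma^2/(n*eps^2))
sigma^2 = 11.7^2 = 136.89
n*eps^2 = 490 * 2.73^2 = 490 * 7.4529 = 3651.921
sigma^2/(n*eps^2) = 136.89 / 3651.921 = 90/2401 ≈ 0.03748438

0.037484


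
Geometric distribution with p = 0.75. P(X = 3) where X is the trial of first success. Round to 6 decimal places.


P = (1-p)^(k-1) * p
(1-p)^(k-1) = 0.25^2 = 0.0625
P = 0.0625 * 0.75 = 0.046875

0.046875


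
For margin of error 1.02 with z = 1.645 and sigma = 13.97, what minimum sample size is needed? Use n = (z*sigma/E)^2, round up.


z*sigma/E = 1.645 * 13.97 / 1.02 ≈ 22.530049
(z*sigma/E)^2 ≈ 507.603109
round up: n = 508

508


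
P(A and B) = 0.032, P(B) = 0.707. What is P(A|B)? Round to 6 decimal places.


P(A|B) = P(A and B) / P(B) = 0.032 / 0.707 = 32/707 ≈ 0.04526167

0.045262


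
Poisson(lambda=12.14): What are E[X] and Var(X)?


E[X] = Var(X) = lambda = 12.14

12.14, 12.14


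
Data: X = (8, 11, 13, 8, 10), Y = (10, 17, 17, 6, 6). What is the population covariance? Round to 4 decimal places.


Cov = (1/n)*sum((xi-xbar)(yi-ybar))
n = 5, xbar = 50/5 = 10, ybar = 56/5 = 11.2
sum((xi-xbar)(yi-ybar)) = 36
Cov = 36 / 5 = 7.2

7.2000


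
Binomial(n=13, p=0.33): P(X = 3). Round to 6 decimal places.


P = C(n,k) * p^k * (1-p)^(n-k)
C(13,3) = 286
p^k = 0.33^3 = 0.035937
(1-p)^(n-k) = 0.67^10 ≈ 0.01822838
P = 286 * 0.035937 * 0.01822838 ≈ 0.187351

0.187351


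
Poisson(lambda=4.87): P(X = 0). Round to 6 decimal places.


P = e^(-lam) * lam^k / k!
e^(-4.87) ≈ 0.007673365
lam^k = 4.87^0 = 1
k! = 0! = 1
P = 0.007673365 * 1 / 1 ≈ 0.007673

0.007673


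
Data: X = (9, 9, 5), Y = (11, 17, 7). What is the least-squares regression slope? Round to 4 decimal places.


b = sum((xi-xbar)(yi-ybar)) / sum((xi-xbar)^2)
n = 3, xbar = 23/3 ≈ 7.666667, ybar = 35/3 ≈ 11.666667
Sxy = sum((xi-xbar)(yi-ybar)) = 56/3 ≈ 18.666667
Sxx = sum((xi-xbar)^2) = 32/3 ≈ 10.666667
b = Sxy / Sxx = 1.75

1.7500


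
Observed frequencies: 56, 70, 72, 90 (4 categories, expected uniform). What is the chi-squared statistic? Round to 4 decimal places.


chi2 = sum((O-E)^2/E), E = total/4
total = 288, E = 288/4 = 72
(56 - 72)^2 / 72 = 256 / 72 = 32/9 ≈ 3.555556
(70 - 72)^2 / 72 = 4 / 72 = 1/18 ≈ 0.055556
(72 - 72)^2 / 72 = 0 / 72 = 0
(90 - 72)^2 / 72 = 324 / 72 = 4.5
chi2 = 73/9 ≈ 8.111111

8.1111


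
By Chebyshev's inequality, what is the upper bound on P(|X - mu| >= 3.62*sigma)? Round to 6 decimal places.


P <= 1/k^2
k^2 = 3.62^2 = 13.1044
1/k^2 = 1 / 13.1044 ≈ 0.07631025

0.076310


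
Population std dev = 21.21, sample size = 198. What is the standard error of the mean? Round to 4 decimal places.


SE = sigma / sqrt(n)
sqrt(198) ≈ 14.071247
SE = 21.21 / 14.071247 ≈ 1.507329

1.5073


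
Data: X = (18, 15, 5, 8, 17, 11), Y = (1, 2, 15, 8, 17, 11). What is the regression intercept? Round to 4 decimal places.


a = ybar - b*xbar, where b = sum((xi-xbar)(yi-ybar)) / sum((xi-xbar)^2)
n = 6, xbar = 74/6 = 37/3 ≈ 12.333333, ybar = 54/6 = 9
Sxy = sum((xi-xbar)(yi-ybar)) = -69
Sxx = sum((xi-xbar)^2) = 406/3 ≈ 135.333333
b = Sxy / Sxx = -207/406 ≈ -0.509852
a = 9 - (-0.509852) * 12.333333 = 6207/406 ≈ 15.288177

15.2882


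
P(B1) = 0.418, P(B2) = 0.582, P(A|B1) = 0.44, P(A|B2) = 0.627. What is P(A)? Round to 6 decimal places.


P(A) = P(A|B1)*P(B1) + P(A|B2)*P(B2)
P(A|B1)*P(B1) = 0.44 * 0.418 = 0.18392
P(A|B2)*P(B2) = 0.627 * 0.582 = 0.364914
P(A) = 0.18392 + 0.364914 = 0.548834

0.548834


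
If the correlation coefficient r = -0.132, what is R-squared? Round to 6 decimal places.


R^2 = r^2 = (-0.132)^2 = 0.017424

0.017424


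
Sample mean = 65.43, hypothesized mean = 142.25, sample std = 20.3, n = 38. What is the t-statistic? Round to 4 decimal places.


t = (xbar - mu0) / (s/sqrt(n))
xbar - mu0 = 65.43 - 142.25 = -76.82
sqrt(38) ≈ 6.16441400
s/sqrt(n) = 20.3 / 6.16441400 ≈ 3.29309485
t = -76.82 / 3.29309485 ≈ -23.327600

-23.3276


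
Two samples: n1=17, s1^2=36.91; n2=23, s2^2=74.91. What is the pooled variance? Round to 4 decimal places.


sp^2 = ((n1-1)*s1^2 + (n2-1)*s2^2)/(n1+n2-2)
(n1-1)*s1^2 = 16 * 36.91 = 590.56
(n2-1)*s2^2 = 22 * 74.91 = 1648.02
numerator = 590.56 + 1648.02 = 2238.58
n1+n2-2 = 38
sp^2 = 2238.58 / 38 = 58.91

58.9100


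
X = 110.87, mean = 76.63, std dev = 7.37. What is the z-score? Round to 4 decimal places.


z = (X - mu) / sigma
X - mu = 110.87 - 76.63 = 34.24
z = 34.24 / 7.37 = 3424/737 ≈ 4.645862

4.6459


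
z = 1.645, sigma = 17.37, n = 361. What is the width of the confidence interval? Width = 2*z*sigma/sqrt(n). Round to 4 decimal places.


width = 2*z*sigma/sqrt(n)
2*z*sigma = 2 * 1.645 * 17.37 = 57.1473
sqrt(361) = 19
width = 57.1473 / 19 ≈ 3.007753

3.0078


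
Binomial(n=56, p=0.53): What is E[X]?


E[X] = n*p = 56 * 0.53 = 29.68

29.68


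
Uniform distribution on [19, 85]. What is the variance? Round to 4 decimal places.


Var = (b-a)^2 / 12
(b-a)^2 = (85 - 19)^2 = 4356
Var = 4356/12 = 363

363.0000


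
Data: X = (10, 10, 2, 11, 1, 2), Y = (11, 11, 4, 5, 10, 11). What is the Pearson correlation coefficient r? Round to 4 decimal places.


r = sum((xi-xbar)(yi-ybar)) / sqrt(sum((xi-xbar)^2) * sum((yi-ybar)^2))
n = 6, xbar = 36/6 = 6, ybar = 52/6 = 26/3 ≈ 8.666667
Sxy = sum((xi-xbar)(yi-ybar)) = 3
Sxx = sum((xi-xbar)^2) = 114
Syy = sum((yi-ybar)^2) = 160/3 ≈ 53.333333
sqrt(Sxx*Syy) ≈ 77.974355
r = Sxy / sqrt(Sxx*Syy) = 3 / 77.974355 ≈ 0.038474

0.0385


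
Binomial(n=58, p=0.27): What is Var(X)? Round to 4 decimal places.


Var = n*p*(1-p) = 58 * 0.27 * 0.73 = 11.4318

11.4318


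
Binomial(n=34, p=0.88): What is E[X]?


E[X] = n*p = 34 * 0.88 = 29.92

29.92


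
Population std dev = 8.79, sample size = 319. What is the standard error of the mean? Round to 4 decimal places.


SE = sigma / sqrt(n)
sqrt(319) ≈ 17.860571
SE = 8.79 / 17.860571 ≈ 0.492146

0.4921


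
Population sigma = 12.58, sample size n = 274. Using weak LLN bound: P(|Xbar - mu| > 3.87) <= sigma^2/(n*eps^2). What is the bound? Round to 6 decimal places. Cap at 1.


bound = min(1, sigma^2/(n*eps^2))
sigma^2 = 12.58^2 = 158.2564
n*eps^2 = 274 * 3.87^2 = 274 * 14.9769 = 4103.6706
sigma^2/(n*eps^2) = 158.2564 / 4103.6706 ≈ 0.03856460

0.038565


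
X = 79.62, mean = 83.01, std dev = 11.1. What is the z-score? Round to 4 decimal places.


z = (X - mu) / sigma
X - mu = 79.62 - 83.01 = -3.39
z = -3.39 / 11.1 = -113/370 ≈ -0.305405

-0.3054


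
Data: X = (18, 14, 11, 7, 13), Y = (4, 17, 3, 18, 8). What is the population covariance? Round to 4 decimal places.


Cov = (1/n)*sum((xi-xbar)(yi-ybar))
n = 5, xbar = 63/5 = 12.6, ybar = 50/5 = 10
sum((xi-xbar)(yi-ybar)) = -57
Cov = -57 / 5 = -11.4

-11.4000


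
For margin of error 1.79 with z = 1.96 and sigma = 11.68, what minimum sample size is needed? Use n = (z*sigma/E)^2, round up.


z*sigma/E = 1.96 * 11.68 / 1.79 = 57232/4475 ≈ 12.789274
(z*sigma/E)^2 ≈ 163.565523
round up: n = 164

164


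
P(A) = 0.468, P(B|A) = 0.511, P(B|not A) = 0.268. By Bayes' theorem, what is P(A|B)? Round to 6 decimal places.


P(A|B) = P(B|A)*P(A) / P(B), P(B) = P(B|A)*P(A) + P(B|not A)*P(not A)
P(B|A)*P(A) = 0.511 * 0.468 = 0.239148
P(B|not A)*P(not A) = 0.268 * 0.532 = 0.142576
P(B) = 0.239148 + 0.142576 = 0.381724
P(A|B) = 0.239148 / 0.381724 ≈ 0.62649454

0.626495


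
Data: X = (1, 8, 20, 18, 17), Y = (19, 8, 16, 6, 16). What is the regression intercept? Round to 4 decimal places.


a = ybar - b*xbar, where b = sum((xi-xbar)(yi-ybar)) / sum((xi-xbar)^2)
n = 5, xbar = 64/5 = 12.8, ybar = 65/5 = 13
Sxy = sum((xi-xbar)(yi-ybar)) = -49
Sxx = sum((xi-xbar)^2) = 258.8
b = Sxy / Sxx = -245/1294 ≈ -0.189335
a = 13 - (-0.189335) * 12.8 = 9979/647 ≈ 15.423493

15.4235


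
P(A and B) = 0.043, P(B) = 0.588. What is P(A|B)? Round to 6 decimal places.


P(A|B) = P(A and B) / P(B) = 0.043 / 0.588 = 43/588 ≈ 0.07312925

0.073129


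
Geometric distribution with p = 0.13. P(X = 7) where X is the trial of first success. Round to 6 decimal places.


P = (1-p)^(k-1) * p
(1-p)^(k-1) = 0.87^6 ≈ 0.4336262
P = 0.4336262 * 0.13 ≈ 0.05637141

0.056371


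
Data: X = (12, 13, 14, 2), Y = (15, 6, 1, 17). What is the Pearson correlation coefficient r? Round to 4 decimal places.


r = sum((xi-xbar)(yi-ybar)) / sqrt(sum((xi-xbar)^2) * sum((yi-ybar)^2))
n = 4, xbar = 41/4 = 10.25, ybar = 39/4 = 9.75
Sxy = sum((xi-xbar)(yi-ybar)) = -93.75
Sxx = sum((xi-xbar)^2) = 92.75
Syy = sum((yi-ybar)^2) = 170.75
sqrt(Sxx*Syy) ≈ 125.845391
r = Sxy / sqrt(Sxx*Syy) = -93.75 / 125.845391 ≈ -0.744962

-0.7450


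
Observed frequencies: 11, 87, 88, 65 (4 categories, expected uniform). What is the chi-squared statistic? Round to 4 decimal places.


chi2 = sum((O-E)^2/E), E = total/4
total = 251, E = 251/4 = 62.75
(11 - 62.75)^2 / 62.75 = 2678.0625 / 62.75 = 42849/1004 ≈ 42.678287
(87 - 62.75)^2 / 62.75 = 588.0625 / 62.75 = 9409/1004 ≈ 9.371514
(88 - 62.75)^2 / 62.75 = 637.5625 / 62.75 = 10201/1004 ≈ 10.160359
(65 - 62.75)^2 / 62.75 = 5.0625 / 62.75 = 81/1004 ≈ 0.080677
chi2 = 15635/251 ≈ 62.290837

62.2908


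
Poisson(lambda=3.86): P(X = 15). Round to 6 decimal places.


P = e^(-lam) * lam^k / k!
e^(-3.86) ≈ 0.02106800
lam^k = 3.86^15 ≈ 629230216.798841
k! = 15! = 1307674368000
P = 0.02106800 * 629230216.798841 / 1307674368000 ≈ 0.000010

0.000010


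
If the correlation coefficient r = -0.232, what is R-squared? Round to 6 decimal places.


R^2 = r^2 = (-0.232)^2 = 0.053824

0.053824


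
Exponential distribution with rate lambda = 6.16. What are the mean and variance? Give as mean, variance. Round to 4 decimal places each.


mean = 1/lam, var = 1/lam^2
mean = 1 / 6.16 = 25/154 ≈ 0.162338
lam^2 = 6.16^2 = 37.9456
var = 1 / 37.9456 ≈ 0.026354

0.1623, 0.0264


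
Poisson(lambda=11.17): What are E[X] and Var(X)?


E[X] = Var(X) = lambda = 11.17

11.17, 11.17


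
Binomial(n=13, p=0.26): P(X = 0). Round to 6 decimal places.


P = C(n,k) * p^k * (1-p)^(n-k)
C(13,0) = 1
p^k = 0.26^0 = 1
(1-p)^(n-k) = 0.74^13 ≈ 0.01995319
P = 1 * 1 * 0.01995319 ≈ 0.019953

0.019953


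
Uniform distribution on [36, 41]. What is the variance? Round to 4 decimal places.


Var = (b-a)^2 / 12
(b-a)^2 = (41 - 36)^2 = 25
Var = 25/12 ≈ 2.083333

2.0833


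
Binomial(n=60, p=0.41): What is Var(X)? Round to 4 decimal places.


Var = n*p*(1-p) = 60 * 0.41 * 0.59 = 14.514

14.5140


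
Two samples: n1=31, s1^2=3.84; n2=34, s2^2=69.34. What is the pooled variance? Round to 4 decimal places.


sp^2 = ((n1-1)*s1^2 + (n2-1)*s2^2)/(n1+n2-2)
(n1-1)*s1^2 = 30 * 3.84 = 115.2
(n2-1)*s2^2 = 33 * 69.34 = 2288.22
numerator = 115.2 + 2288.22 = 2403.42
n1+n2-2 = 63
sp^2 = 2403.42 / 63 = 40057/1050 ≈ 38.149524

38.1495


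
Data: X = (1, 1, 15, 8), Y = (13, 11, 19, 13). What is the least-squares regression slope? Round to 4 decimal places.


b = sum((xi-xbar)(yi-ybar)) / sum((xi-xbar)^2)
n = 4, xbar = 25/4 = 6.25, ybar = 56/4 = 14
Sxy = sum((xi-xbar)(yi-ybar)) = 63
Sxx = sum((xi-xbar)^2) = 134.75
b = Sxy / Sxx = 36/77 ≈ 0.467532

0.4675


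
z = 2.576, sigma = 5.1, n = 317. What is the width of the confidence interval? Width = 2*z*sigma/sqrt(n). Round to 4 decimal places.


width = 2*z*sigma/sqrt(n)
2*z*sigma = 2 * 2.576 * 5.1 = 26.2752
sqrt(317) ≈ 17.804494
width = 26.2752 / 17.804494 ≈ 1.475762

1.4758


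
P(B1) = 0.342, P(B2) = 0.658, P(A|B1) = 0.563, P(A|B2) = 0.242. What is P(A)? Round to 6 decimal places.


P(A) = P(A|B1)*P(B1) + P(A|B2)*P(B2)
P(A|B1)*P(B1) = 0.563 * 0.342 = 0.192546
P(A|B2)*P(B2) = 0.242 * 0.658 = 0.159236
P(A) = 0.192546 + 0.159236 = 0.351782

0.351782


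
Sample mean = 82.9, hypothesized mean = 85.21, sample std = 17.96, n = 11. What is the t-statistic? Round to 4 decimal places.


t = (xbar - mu0) / (s/sqrt(n))
xbar - mu0 = 82.9 - 85.21 = -2.31
sqrt(11) ≈ 3.31662479
s/sqrt(n) = 17.96 / 3.31662479 ≈ 5.41514375
t = -2.31 / 5.41514375 ≈ -0.426581

-0.4266


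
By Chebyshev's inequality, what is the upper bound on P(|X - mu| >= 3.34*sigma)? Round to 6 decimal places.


P <= 1/k^2
k^2 = 3.34^2 = 11.1556
1/k^2 = 1 / 11.1556 ≈ 0.08964108

0.089641


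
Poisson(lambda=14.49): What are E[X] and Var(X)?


E[X] = Var(X) = lambda = 14.49

14.49, 14.49


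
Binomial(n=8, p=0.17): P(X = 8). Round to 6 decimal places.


P = C(n,k) * p^k * (1-p)^(n-k)
C(8,8) = 1
p^k = 0.17^8 ≈ 0.0000006975757
(1-p)^(n-k) = 0.83^0 = 1
P = 1 * 0.0000006975757 * 1 ≈ 0.000001

0.000001


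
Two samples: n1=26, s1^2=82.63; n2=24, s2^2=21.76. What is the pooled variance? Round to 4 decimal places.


sp^2 = ((n1-1)*s1^2 + (n2-1)*s2^2)/(n1+n2-2)
(n1-1)*s1^2 = 25 * 82.63 = 2065.75
(n2-1)*s2^2 = 23 * 21.76 = 500.48
numerator = 2065.75 + 500.48 = 2566.23
n1+n2-2 = 48
sp^2 = 2566.23 / 48 = 53.463125

53.4631


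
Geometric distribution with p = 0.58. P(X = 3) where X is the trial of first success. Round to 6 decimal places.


P = (1-p)^(k-1) * p
(1-p)^(k-1) = 0.42^2 = 0.1764
P = 0.1764 * 0.58 = 0.102312

0.102312


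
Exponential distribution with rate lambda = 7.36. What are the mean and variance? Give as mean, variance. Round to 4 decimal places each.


mean = 1/lam, var = 1/lam^2
mean = 1 / 7.36 = 25/184 ≈ 0.135870
lam^2 = 7.36^2 = 54.1696
var = 1 / 54.1696 ≈ 0.018461

0.1359, 0.0185


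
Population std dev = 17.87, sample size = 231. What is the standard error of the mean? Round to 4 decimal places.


SE = sigma / sqrt(n)
sqrt(231) ≈ 15.198684
SE = 17.87 / 15.198684 ≈ 1.175760

1.1758


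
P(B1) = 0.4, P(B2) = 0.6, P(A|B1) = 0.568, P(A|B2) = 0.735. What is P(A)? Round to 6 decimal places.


P(A) = P(A|B1)*P(B1) + P(A|B2)*P(B2)
P(A|B1)*P(B1) = 0.568 * 0.4 = 0.2272
P(A|B2)*P(B2) = 0.735 * 0.6 = 0.441
P(A) = 0.2272 + 0.441 = 0.6682

0.668200


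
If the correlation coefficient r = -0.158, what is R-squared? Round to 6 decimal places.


R^2 = r^2 = (-0.158)^2 = 0.024964

0.024964


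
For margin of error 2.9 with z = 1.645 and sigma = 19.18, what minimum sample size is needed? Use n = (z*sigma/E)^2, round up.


z*sigma/E = 1.645 * 19.18 / 2.9 ≈ 10.879690
(z*sigma/E)^2 ≈ 118.367647
round up: n = 119

119


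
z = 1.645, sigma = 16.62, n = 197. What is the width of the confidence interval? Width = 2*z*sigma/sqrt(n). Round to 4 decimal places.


width = 2*z*sigma/sqrt(n)
2*z*sigma = 2 * 1.645 * 16.62 = 54.6798
sqrt(197) ≈ 14.035669
width = 54.6798 / 14.035669 ≈ 3.895774

3.8958


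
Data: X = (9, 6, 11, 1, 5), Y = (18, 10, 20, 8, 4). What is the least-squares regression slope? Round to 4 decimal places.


b = sum((xi-xbar)(yi-ybar)) / sum((xi-xbar)^2)
n = 5, xbar = 32/5 = 6.4, ybar = 60/5 = 12
Sxy = sum((xi-xbar)(yi-ybar)) = 86
Sxx = sum((xi-xbar)^2) = 59.2
b = Sxy / Sxx = 215/148 ≈ 1.452703

1.4527


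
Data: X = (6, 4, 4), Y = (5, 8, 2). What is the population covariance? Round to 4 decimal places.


Cov = (1/n)*sum((xi-xbar)(yi-ybar))
n = 3, xbar = 14/3 ≈ 4.666667, ybar = 15/3 = 5
sum((xi-xbar)(yi-ybar)) = 0
Cov = 0 / 3 = 0

0.0000


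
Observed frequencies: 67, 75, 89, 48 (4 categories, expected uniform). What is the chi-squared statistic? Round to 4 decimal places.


chi2 = sum((O-E)^2/E), E = total/4
total = 279, E = 279/4 = 69.75
(67 - 69.75)^2 / 69.75 = 7.5625 / 69.75 = 121/1116 ≈ 0.108423
(75 - 69.75)^2 / 69.75 = 27.5625 / 69.75 = 49/124 ≈ 0.395161
(89 - 69.75)^2 / 69.75 = 370.5625 / 69.75 = 5929/1116 ≈ 5.312724
(48 - 69.75)^2 / 69.75 = 473.0625 / 69.75 = 841/124 ≈ 6.782258
chi2 = 3515/279 ≈ 12.598566

12.5986


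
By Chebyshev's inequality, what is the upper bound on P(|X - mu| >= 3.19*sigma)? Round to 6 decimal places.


P <= 1/k^2
k^2 = 3.19^2 = 10.1761
1/k^2 = 1 / 10.1761 ≈ 0.09826947

0.098269


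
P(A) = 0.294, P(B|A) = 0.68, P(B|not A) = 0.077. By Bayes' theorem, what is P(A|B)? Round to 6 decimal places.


P(A|B) = P(B|A)*P(A) / P(B), P(B) = P(B|A)*P(A) + P(B|not A)*P(not A)
P(B|A)*P(A) = 0.68 * 0.294 = 0.19992
P(B|not A)*P(not A) = 0.077 * 0.706 = 0.054362
P(B) = 0.19992 + 0.054362 = 0.254282
P(A|B) = 0.19992 / 0.254282 ≈ 0.78621373

0.786214


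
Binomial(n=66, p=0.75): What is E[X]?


E[X] = n*p = 66 * 0.75 = 49.5

49.5


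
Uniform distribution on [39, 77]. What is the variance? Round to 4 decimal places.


Var = (b-a)^2 / 12
(b-a)^2 = (77 - 39)^2 = 1444
Var = 1444/12 ≈ 120.333333

120.3333


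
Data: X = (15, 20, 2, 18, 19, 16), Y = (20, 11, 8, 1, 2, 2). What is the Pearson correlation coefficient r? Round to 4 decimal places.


r = sum((xi-xbar)(yi-ybar)) / sqrt(sum((xi-xbar)^2) * sum((yi-ybar)^2))
n = 6, xbar = 90/6 = 15, ybar = 44/6 = 22/3 ≈ 7.333333
Sxy = sum((xi-xbar)(yi-ybar)) = -36
Sxx = sum((xi-xbar)^2) = 220
Syy = sum((yi-ybar)^2) = 814/3 ≈ 271.333333
sqrt(Sxx*Syy) ≈ 244.322192
r = Sxy / sqrt(Sxx*Syy) = -36 / 244.322192 ≈ -0.147346

-0.1473


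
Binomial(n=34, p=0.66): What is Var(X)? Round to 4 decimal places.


Var = n*p*(1-p) = 34 * 0.66 * 0.34 = 7.6296

7.6296


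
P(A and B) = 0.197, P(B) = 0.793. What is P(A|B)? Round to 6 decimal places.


P(A|B) = P(A and B) / P(B) = 0.197 / 0.793 = 197/793 ≈ 0.24842371

0.248424


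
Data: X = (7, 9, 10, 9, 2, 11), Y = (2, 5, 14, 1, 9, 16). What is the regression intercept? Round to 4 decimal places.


a = ybar - b*xbar, where b = sum((xi-xbar)(yi-ybar)) / sum((xi-xbar)^2)
n = 6, xbar = 48/6 = 8, ybar = 47/6 ≈ 7.833333
Sxy = sum((xi-xbar)(yi-ybar)) = 26
Sxx = sum((xi-xbar)^2) = 52
b = Sxy / Sxx = 0.5
a = 7.833333 - 0.5 * 8 = 23/6 ≈ 3.833333

3.8333


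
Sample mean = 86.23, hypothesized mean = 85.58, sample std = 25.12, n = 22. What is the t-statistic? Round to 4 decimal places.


t = (xbar - mu0) / (s/sqrt(n))
xbar - mu0 = 86.23 - 85.58 = 0.65
sqrt(22) ≈ 4.69041576
s/sqrt(n) = 25.12 / 4.69041576 ≈ 5.35560199
t = 0.65 / 5.35560199 ≈ 0.121368

0.1214


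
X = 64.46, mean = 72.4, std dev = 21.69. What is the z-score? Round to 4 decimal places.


z = (X - mu) / sigma
X - mu = 64.46 - 72.4 = -7.94
z = -7.94 / 21.69 = -794/2169 ≈ -0.366067

-0.3661


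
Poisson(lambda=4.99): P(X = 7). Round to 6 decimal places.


P = e^(-lam) * lam^k / k!
e^(-4.99) ≈ 0.006805664
lam^k = 4.99^7 ≈ 77037.790669
k! = 7! = 5040
P = 0.006805664 * 77037.790669 / 5040 ≈ 0.104026

0.104026


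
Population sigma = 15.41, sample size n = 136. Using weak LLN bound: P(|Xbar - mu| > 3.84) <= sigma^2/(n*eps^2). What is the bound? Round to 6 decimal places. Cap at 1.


bound = min(1, sigma^2/(n*eps^2))
sigma^2 = 15.41^2 = 237.4681
n*eps^2 = 136 * 3.84^2 = 136 * 14.7456 = 2005.4016
sigma^2/(n*eps^2) = 237.4681 / 2005.4016 ≈ 0.11841424

0.118414


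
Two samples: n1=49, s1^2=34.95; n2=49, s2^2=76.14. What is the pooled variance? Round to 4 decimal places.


sp^2 = ((n1-1)*s1^2 + (n2-1)*s2^2)/(n1+n2-2)
(n1-1)*s1^2 = 48 * 34.95 = 1677.6
(n2-1)*s2^2 = 48 * 76.14 = 3654.72
numerator = 1677.6 + 3654.72 = 5332.32
n1+n2-2 = 96
sp^2 = 5332.32 / 96 = 55.545

55.5450


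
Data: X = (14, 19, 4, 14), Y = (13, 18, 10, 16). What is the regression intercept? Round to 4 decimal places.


a = ybar - b*xbar, where b = sum((xi-xbar)(yi-ybar)) / sum((xi-xbar)^2)
n = 4, xbar = 51/4 = 12.75, ybar = 57/4 = 14.25
Sxy = sum((xi-xbar)(yi-ybar)) = 61.25
Sxx = sum((xi-xbar)^2) = 118.75
b = Sxy / Sxx = 49/95 ≈ 0.515789
a = 14.25 - 0.515789 * 12.75 = 729/95 ≈ 7.673684

7.6737


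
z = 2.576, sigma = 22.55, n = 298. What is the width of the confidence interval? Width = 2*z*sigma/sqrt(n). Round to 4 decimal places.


width = 2*z*sigma/sqrt(n)
2*z*sigma = 2 * 2.576 * 22.55 = 116.1776
sqrt(298) ≈ 17.262677
width = 116.1776 / 17.262677 ≈ 6.729988

6.7300


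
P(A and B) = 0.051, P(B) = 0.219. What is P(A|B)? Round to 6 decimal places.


P(A|B) = P(A and B) / P(B) = 0.051 / 0.219 = 17/73 ≈ 0.23287671

0.232877


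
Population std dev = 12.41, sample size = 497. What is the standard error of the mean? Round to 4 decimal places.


SE = sigma / sqrt(n)
sqrt(497) ≈ 22.293497
SE = 12.41 / 22.293497 ≈ 0.556665

0.5567


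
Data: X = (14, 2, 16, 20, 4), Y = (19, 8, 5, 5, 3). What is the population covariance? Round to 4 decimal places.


Cov = (1/n)*sum((xi-xbar)(yi-ybar))
n = 5, xbar = 56/5 = 11.2, ybar = 40/5 = 8
sum((xi-xbar)(yi-ybar)) = 26
Cov = 26 / 5 = 5.2

5.2000


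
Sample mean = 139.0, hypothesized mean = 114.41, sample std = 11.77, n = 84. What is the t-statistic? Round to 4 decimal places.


t = (xbar - mu0) / (s/sqrt(n))
xbar - mu0 = 139.0 - 114.41 = 24.59
sqrt(84) ≈ 9.16515139
s/sqrt(n) = 11.77 / 9.16515139 ≈ 1.28421228
t = 24.59 / 1.28421228 ≈ 19.147925

19.1479


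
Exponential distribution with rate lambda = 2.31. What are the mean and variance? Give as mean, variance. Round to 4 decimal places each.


mean = 1/lam, var = 1/lam^2
mean = 1 / 2.31 = 100/231 ≈ 0.432900
lam^2 = 2.31^2 = 5.3361
var = 1 / 5.3361 ≈ 0.187403

0.4329, 0.1874


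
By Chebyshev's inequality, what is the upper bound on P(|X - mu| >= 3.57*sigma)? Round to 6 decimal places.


P <= 1/k^2
k^2 = 3.57^2 = 12.7449
1/k^2 = 1 / 12.7449 ≈ 0.07846276

0.078463


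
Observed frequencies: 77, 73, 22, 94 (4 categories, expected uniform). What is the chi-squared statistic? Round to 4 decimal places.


chi2 = sum((O-E)^2/E), E = total/4
total = 266, E = 266/4 = 66.5
(77 - 66.5)^2 / 66.5 = 110.25 / 66.5 = 63/38 ≈ 1.657895
(73 - 66.5)^2 / 66.5 = 42.25 / 66.5 = 169/266 ≈ 0.635338
(22 - 66.5)^2 / 66.5 = 1980.25 / 66.5 = 7921/266 ≈ 29.778195
(94 - 66.5)^2 / 66.5 = 756.25 / 66.5 = 3025/266 ≈ 11.372180
chi2 = 5778/133 ≈ 43.443609

43.4436


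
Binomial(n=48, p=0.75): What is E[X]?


E[X] = n*p = 48 * 0.75 = 36

36


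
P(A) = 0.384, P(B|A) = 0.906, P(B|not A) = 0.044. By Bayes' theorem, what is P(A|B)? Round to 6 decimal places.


P(A|B) = P(B|A)*P(A) / P(B), P(B) = P(B|A)*P(A) + P(B|not A)*P(not A)
P(B|A)*P(A) = 0.906 * 0.384 = 0.347904
P(B|not A)*P(not A) = 0.044 * 0.616 = 0.027104
P(B) = 0.347904 + 0.027104 = 0.375008
P(A|B) = 0.347904 / 0.375008 ≈ 0.92772421

0.927724


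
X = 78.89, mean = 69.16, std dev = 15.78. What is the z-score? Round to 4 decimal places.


z = (X - mu) / sigma
X - mu = 78.89 - 69.16 = 9.73
z = 9.73 / 15.78 = 973/1578 ≈ 0.616603

0.6166


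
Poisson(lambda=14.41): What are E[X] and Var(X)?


E[X] = Var(X) = lambda = 14.41

14.41, 14.41


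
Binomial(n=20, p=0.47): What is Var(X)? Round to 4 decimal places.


Var = n*p*(1-p) = 20 * 0.47 * 0.53 = 4.982

4.9820


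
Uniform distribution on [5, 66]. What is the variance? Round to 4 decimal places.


Var = (b-a)^2 / 12
(b-a)^2 = (66 - 5)^2 = 3721
Var = 3721/12 ≈ 310.083333

310.0833


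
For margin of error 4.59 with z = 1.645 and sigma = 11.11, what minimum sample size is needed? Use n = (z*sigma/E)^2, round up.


z*sigma/E = 1.645 * 11.11 / 4.59 ≈ 3.981688
(z*sigma/E)^2 ≈ 15.853843
round up: n = 16

16


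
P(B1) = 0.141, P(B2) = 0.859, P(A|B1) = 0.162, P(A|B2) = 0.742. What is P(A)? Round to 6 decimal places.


P(A) = P(A|B1)*P(B1) + P(A|B2)*P(B2)
P(A|B1)*P(B1) = 0.162 * 0.141 = 0.022842
P(A|B2)*P(B2) = 0.742 * 0.859 = 0.637378
P(A) = 0.022842 + 0.637378 = 0.66022

0.660220


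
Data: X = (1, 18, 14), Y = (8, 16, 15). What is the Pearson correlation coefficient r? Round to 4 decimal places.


r = sum((xi-xbar)(yi-ybar)) / sqrt(sum((xi-xbar)^2) * sum((yi-ybar)^2))
n = 3, xbar = 33/3 = 11, ybar = 39/3 = 13
Sxy = sum((xi-xbar)(yi-ybar)) = 77
Sxx = sum((xi-xbar)^2) = 158
Syy = sum((yi-ybar)^2) = 38
sqrt(Sxx*Syy) ≈ 77.485483
r = Sxy / sqrt(Sxx*Syy) = 77 / 77.485483 ≈ 0.993735

0.9937


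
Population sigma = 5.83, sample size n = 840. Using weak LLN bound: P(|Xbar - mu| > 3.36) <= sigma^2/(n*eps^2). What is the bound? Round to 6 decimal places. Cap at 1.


bound = min(1, sigma^2/(n*eps^2))
sigma^2 = 5.83^2 = 33.9889
n*eps^2 = 840 * 3.36^2 = 840 * 11.2896 = 9483.264
sigma^2/(n*eps^2) = 33.9889 / 9483.264 ≈ 0.00358409

0.003584


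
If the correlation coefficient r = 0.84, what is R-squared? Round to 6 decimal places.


R^2 = r^2 = (0.84)^2 = 0.7056

0.705600


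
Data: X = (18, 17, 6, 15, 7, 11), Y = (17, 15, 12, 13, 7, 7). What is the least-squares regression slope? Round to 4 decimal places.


b = sum((xi-xbar)(yi-ybar)) / sum((xi-xbar)^2)
n = 6, xbar = 74/6 = 37/3 ≈ 12.333333, ybar = 71/6 ≈ 11.833333
Sxy = sum((xi-xbar)(yi-ybar)) = 235/3 ≈ 78.333333
Sxx = sum((xi-xbar)^2) = 394/3 ≈ 131.333333
b = Sxy / Sxx = 235/394 ≈ 0.596447

0.5964


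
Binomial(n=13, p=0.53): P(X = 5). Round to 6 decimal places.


P = C(n,k) * p^k * (1-p)^(n-k)
C(13,5) = 1287
p^k = 0.53^5 ≈ 0.04181955
(1-p)^(n-k) = 0.47^8 ≈ 0.002381129
P = 1287 * 0.04181955 * 0.002381129 ≈ 0.128157

0.128157


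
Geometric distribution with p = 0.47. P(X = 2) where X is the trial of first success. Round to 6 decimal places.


P = (1-p)^(k-1) * p
(1-p)^(k-1) = 0.53^1 = 0.53
P = 0.53 * 0.47 = 0.2491

0.249100


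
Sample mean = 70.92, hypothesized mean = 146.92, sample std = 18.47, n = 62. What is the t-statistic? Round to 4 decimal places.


t = (xbar - mu0) / (s/sqrt(n))
xbar - mu0 = 70.92 - 146.92 = -76
sqrt(62) ≈ 7.87400787
s/sqrt(n) = 18.47 / 7.87400787 ≈ 2.34569235
t = -76 / 2.34569235 ≈ -32.399816

-32.3998


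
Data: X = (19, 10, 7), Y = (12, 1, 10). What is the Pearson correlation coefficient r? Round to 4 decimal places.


r = sum((xi-xbar)(yi-ybar)) / sqrt(sum((xi-xbar)^2) * sum((yi-ybar)^2))
n = 3, xbar = 36/3 = 12, ybar = 23/3 ≈ 7.666667
Sxy = sum((xi-xbar)(yi-ybar)) = 32
Sxx = sum((xi-xbar)^2) = 78
Syy = sum((yi-ybar)^2) = 206/3 ≈ 68.666667
sqrt(Sxx*Syy) ≈ 73.184698
r = Sxy / sqrt(Sxx*Syy) = 32 / 73.184698 ≈ 0.437250

0.4372


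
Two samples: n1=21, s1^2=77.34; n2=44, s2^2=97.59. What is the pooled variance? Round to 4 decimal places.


sp^2 = ((n1-1)*s1^2 + (n2-1)*s2^2)/(n1+n2-2)
(n1-1)*s1^2 = 20 * 77.34 = 1546.8
(n2-1)*s2^2 = 43 * 97.59 = 4196.37
numerator = 1546.8 + 4196.37 = 5743.17
n1+n2-2 = 63
sp^2 = 5743.17 / 63 = 63813/700 ≈ 91.161429

91.1614
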